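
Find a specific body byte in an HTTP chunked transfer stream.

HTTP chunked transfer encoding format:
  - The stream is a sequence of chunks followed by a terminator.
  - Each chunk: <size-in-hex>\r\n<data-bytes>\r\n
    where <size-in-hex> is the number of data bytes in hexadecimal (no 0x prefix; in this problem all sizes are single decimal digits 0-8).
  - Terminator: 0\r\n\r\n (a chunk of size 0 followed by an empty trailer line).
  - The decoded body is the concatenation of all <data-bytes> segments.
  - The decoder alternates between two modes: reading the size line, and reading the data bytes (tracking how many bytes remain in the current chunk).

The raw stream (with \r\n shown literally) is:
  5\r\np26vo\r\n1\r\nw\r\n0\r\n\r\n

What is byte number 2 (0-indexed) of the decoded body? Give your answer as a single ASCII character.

Chunk 1: stream[0..1]='5' size=0x5=5, data at stream[3..8]='p26vo' -> body[0..5], body so far='p26vo'
Chunk 2: stream[10..11]='1' size=0x1=1, data at stream[13..14]='w' -> body[5..6], body so far='p26vow'
Chunk 3: stream[16..17]='0' size=0 (terminator). Final body='p26vow' (6 bytes)
Body byte 2 = '6'

Answer: 6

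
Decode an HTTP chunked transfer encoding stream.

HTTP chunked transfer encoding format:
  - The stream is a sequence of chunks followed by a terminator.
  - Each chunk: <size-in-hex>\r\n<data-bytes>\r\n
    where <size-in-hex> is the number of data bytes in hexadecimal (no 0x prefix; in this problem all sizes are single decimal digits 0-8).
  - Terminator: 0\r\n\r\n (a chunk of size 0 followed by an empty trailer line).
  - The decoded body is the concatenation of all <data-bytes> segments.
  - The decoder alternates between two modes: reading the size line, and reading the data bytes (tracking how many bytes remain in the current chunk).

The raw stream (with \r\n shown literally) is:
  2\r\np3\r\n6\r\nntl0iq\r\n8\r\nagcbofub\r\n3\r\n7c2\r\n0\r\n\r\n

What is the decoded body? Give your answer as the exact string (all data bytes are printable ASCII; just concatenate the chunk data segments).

Answer: p3ntl0iqagcbofub7c2

Derivation:
Chunk 1: stream[0..1]='2' size=0x2=2, data at stream[3..5]='p3' -> body[0..2], body so far='p3'
Chunk 2: stream[7..8]='6' size=0x6=6, data at stream[10..16]='ntl0iq' -> body[2..8], body so far='p3ntl0iq'
Chunk 3: stream[18..19]='8' size=0x8=8, data at stream[21..29]='agcbofub' -> body[8..16], body so far='p3ntl0iqagcbofub'
Chunk 4: stream[31..32]='3' size=0x3=3, data at stream[34..37]='7c2' -> body[16..19], body so far='p3ntl0iqagcbofub7c2'
Chunk 5: stream[39..40]='0' size=0 (terminator). Final body='p3ntl0iqagcbofub7c2' (19 bytes)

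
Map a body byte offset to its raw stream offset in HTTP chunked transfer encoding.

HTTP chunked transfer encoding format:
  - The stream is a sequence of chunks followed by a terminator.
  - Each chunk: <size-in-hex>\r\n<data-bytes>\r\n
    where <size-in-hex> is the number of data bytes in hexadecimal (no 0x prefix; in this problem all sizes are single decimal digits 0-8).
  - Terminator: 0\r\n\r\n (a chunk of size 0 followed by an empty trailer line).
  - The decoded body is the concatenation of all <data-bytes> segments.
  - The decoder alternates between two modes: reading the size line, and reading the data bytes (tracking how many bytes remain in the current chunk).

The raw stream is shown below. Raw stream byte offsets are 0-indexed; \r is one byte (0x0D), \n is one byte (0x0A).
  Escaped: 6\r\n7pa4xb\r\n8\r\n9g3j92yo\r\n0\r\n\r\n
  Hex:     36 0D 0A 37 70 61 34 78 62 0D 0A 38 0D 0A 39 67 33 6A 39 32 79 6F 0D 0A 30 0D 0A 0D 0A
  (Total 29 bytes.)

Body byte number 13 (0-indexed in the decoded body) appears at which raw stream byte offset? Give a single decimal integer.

Chunk 1: stream[0..1]='6' size=0x6=6, data at stream[3..9]='7pa4xb' -> body[0..6], body so far='7pa4xb'
Chunk 2: stream[11..12]='8' size=0x8=8, data at stream[14..22]='9g3j92yo' -> body[6..14], body so far='7pa4xb9g3j92yo'
Chunk 3: stream[24..25]='0' size=0 (terminator). Final body='7pa4xb9g3j92yo' (14 bytes)
Body byte 13 at stream offset 21

Answer: 21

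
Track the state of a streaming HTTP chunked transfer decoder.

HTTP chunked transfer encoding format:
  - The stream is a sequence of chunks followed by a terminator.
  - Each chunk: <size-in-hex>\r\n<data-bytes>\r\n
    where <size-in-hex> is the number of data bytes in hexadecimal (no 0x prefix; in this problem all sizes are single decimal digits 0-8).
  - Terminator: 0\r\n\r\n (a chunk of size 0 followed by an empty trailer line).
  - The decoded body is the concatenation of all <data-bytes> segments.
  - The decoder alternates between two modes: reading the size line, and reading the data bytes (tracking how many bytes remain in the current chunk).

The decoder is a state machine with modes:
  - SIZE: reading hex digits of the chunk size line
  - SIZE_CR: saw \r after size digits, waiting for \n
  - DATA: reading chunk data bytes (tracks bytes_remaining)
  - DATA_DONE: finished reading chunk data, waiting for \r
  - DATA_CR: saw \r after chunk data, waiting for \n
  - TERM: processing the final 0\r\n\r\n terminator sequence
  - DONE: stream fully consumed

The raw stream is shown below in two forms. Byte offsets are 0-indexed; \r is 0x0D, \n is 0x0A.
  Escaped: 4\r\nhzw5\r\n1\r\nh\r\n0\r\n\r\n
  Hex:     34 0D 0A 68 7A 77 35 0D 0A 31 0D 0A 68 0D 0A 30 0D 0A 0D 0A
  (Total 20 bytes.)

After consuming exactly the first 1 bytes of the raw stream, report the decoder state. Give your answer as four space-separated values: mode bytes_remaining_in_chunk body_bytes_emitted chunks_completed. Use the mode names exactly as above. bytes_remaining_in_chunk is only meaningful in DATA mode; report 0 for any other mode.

Byte 0 = '4': mode=SIZE remaining=0 emitted=0 chunks_done=0

Answer: SIZE 0 0 0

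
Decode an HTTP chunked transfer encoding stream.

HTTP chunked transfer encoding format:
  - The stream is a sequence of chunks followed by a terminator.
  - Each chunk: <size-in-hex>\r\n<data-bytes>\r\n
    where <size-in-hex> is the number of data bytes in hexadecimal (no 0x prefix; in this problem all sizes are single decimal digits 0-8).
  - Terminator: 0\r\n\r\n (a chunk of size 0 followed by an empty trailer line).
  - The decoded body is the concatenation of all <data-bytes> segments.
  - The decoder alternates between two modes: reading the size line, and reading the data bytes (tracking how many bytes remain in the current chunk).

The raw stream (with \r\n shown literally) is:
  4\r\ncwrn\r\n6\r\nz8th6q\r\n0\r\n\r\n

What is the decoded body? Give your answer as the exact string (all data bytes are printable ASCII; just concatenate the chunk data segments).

Answer: cwrnz8th6q

Derivation:
Chunk 1: stream[0..1]='4' size=0x4=4, data at stream[3..7]='cwrn' -> body[0..4], body so far='cwrn'
Chunk 2: stream[9..10]='6' size=0x6=6, data at stream[12..18]='z8th6q' -> body[4..10], body so far='cwrnz8th6q'
Chunk 3: stream[20..21]='0' size=0 (terminator). Final body='cwrnz8th6q' (10 bytes)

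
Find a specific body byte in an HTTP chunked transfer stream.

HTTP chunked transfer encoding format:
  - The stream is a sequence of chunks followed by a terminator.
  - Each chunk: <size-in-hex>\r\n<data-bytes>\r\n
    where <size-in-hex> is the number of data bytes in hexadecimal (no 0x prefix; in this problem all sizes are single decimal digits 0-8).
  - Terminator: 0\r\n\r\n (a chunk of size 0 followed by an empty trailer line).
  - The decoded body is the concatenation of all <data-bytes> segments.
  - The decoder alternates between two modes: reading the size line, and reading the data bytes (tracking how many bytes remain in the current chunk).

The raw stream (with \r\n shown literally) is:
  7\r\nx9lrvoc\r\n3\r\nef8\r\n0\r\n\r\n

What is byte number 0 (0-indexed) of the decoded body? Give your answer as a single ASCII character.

Chunk 1: stream[0..1]='7' size=0x7=7, data at stream[3..10]='x9lrvoc' -> body[0..7], body so far='x9lrvoc'
Chunk 2: stream[12..13]='3' size=0x3=3, data at stream[15..18]='ef8' -> body[7..10], body so far='x9lrvocef8'
Chunk 3: stream[20..21]='0' size=0 (terminator). Final body='x9lrvocef8' (10 bytes)
Body byte 0 = 'x'

Answer: x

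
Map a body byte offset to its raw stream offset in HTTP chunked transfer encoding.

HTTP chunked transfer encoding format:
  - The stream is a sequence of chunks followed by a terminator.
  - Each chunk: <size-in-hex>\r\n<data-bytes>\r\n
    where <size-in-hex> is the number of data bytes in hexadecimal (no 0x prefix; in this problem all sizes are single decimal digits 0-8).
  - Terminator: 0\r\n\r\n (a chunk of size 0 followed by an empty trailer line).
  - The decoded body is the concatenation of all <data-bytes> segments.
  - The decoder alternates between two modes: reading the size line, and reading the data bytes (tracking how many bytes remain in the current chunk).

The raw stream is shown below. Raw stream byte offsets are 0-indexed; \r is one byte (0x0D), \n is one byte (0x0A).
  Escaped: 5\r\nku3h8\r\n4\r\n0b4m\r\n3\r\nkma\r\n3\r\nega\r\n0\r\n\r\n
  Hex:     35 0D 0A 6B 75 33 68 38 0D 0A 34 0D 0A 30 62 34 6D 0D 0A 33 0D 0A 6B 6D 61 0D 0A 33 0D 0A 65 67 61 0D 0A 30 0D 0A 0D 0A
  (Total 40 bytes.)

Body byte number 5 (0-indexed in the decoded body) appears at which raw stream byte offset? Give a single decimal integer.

Chunk 1: stream[0..1]='5' size=0x5=5, data at stream[3..8]='ku3h8' -> body[0..5], body so far='ku3h8'
Chunk 2: stream[10..11]='4' size=0x4=4, data at stream[13..17]='0b4m' -> body[5..9], body so far='ku3h80b4m'
Chunk 3: stream[19..20]='3' size=0x3=3, data at stream[22..25]='kma' -> body[9..12], body so far='ku3h80b4mkma'
Chunk 4: stream[27..28]='3' size=0x3=3, data at stream[30..33]='ega' -> body[12..15], body so far='ku3h80b4mkmaega'
Chunk 5: stream[35..36]='0' size=0 (terminator). Final body='ku3h80b4mkmaega' (15 bytes)
Body byte 5 at stream offset 13

Answer: 13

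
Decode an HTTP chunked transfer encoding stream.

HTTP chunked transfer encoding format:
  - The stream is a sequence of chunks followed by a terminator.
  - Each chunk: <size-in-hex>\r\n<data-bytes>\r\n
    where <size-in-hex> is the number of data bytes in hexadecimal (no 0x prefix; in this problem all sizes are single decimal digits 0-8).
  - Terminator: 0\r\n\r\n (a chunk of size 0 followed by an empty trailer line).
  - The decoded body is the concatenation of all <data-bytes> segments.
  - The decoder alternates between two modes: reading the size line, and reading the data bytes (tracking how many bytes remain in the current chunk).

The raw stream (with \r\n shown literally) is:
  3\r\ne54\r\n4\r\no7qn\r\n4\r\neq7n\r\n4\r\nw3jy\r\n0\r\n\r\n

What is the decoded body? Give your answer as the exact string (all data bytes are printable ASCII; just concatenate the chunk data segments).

Chunk 1: stream[0..1]='3' size=0x3=3, data at stream[3..6]='e54' -> body[0..3], body so far='e54'
Chunk 2: stream[8..9]='4' size=0x4=4, data at stream[11..15]='o7qn' -> body[3..7], body so far='e54o7qn'
Chunk 3: stream[17..18]='4' size=0x4=4, data at stream[20..24]='eq7n' -> body[7..11], body so far='e54o7qneq7n'
Chunk 4: stream[26..27]='4' size=0x4=4, data at stream[29..33]='w3jy' -> body[11..15], body so far='e54o7qneq7nw3jy'
Chunk 5: stream[35..36]='0' size=0 (terminator). Final body='e54o7qneq7nw3jy' (15 bytes)

Answer: e54o7qneq7nw3jy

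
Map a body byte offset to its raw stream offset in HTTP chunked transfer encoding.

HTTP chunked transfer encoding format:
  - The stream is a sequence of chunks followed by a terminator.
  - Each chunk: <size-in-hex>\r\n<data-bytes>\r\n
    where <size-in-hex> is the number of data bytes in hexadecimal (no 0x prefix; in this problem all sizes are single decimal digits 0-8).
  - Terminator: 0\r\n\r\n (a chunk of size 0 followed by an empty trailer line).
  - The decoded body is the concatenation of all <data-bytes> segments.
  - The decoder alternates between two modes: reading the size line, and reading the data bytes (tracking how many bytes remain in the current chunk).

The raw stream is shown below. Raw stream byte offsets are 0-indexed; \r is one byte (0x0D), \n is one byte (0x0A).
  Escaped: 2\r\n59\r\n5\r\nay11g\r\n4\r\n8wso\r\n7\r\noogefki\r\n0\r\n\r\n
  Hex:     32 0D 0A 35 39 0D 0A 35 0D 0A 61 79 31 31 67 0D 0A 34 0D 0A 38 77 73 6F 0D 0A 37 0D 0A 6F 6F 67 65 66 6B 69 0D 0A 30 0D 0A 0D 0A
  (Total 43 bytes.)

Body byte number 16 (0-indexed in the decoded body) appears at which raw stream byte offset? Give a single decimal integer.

Chunk 1: stream[0..1]='2' size=0x2=2, data at stream[3..5]='59' -> body[0..2], body so far='59'
Chunk 2: stream[7..8]='5' size=0x5=5, data at stream[10..15]='ay11g' -> body[2..7], body so far='59ay11g'
Chunk 3: stream[17..18]='4' size=0x4=4, data at stream[20..24]='8wso' -> body[7..11], body so far='59ay11g8wso'
Chunk 4: stream[26..27]='7' size=0x7=7, data at stream[29..36]='oogefki' -> body[11..18], body so far='59ay11g8wsooogefki'
Chunk 5: stream[38..39]='0' size=0 (terminator). Final body='59ay11g8wsooogefki' (18 bytes)
Body byte 16 at stream offset 34

Answer: 34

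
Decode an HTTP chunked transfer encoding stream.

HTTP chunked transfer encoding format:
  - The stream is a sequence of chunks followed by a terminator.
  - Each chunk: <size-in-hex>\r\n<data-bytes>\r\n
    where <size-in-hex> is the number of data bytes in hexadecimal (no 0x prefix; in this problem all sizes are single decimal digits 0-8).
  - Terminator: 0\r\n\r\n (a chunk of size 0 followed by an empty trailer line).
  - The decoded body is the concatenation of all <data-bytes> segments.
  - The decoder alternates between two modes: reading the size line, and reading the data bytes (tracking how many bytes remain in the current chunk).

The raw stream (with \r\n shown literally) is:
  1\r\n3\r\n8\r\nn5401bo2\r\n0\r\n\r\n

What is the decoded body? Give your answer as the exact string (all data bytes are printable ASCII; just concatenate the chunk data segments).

Chunk 1: stream[0..1]='1' size=0x1=1, data at stream[3..4]='3' -> body[0..1], body so far='3'
Chunk 2: stream[6..7]='8' size=0x8=8, data at stream[9..17]='n5401bo2' -> body[1..9], body so far='3n5401bo2'
Chunk 3: stream[19..20]='0' size=0 (terminator). Final body='3n5401bo2' (9 bytes)

Answer: 3n5401bo2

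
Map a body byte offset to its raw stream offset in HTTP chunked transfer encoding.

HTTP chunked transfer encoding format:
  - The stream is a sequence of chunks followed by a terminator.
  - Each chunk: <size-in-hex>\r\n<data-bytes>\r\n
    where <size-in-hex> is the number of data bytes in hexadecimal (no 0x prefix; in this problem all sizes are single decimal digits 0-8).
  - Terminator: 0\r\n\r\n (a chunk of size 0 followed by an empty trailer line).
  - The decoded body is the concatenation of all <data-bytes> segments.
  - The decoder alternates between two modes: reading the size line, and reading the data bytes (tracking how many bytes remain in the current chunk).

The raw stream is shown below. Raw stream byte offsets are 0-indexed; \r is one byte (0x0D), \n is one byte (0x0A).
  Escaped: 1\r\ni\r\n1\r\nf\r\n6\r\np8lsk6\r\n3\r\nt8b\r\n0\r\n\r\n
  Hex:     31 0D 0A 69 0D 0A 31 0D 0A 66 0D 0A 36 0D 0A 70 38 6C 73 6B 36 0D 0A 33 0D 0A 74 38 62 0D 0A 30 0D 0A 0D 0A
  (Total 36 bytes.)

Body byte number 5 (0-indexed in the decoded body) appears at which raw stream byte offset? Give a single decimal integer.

Answer: 18

Derivation:
Chunk 1: stream[0..1]='1' size=0x1=1, data at stream[3..4]='i' -> body[0..1], body so far='i'
Chunk 2: stream[6..7]='1' size=0x1=1, data at stream[9..10]='f' -> body[1..2], body so far='if'
Chunk 3: stream[12..13]='6' size=0x6=6, data at stream[15..21]='p8lsk6' -> body[2..8], body so far='ifp8lsk6'
Chunk 4: stream[23..24]='3' size=0x3=3, data at stream[26..29]='t8b' -> body[8..11], body so far='ifp8lsk6t8b'
Chunk 5: stream[31..32]='0' size=0 (terminator). Final body='ifp8lsk6t8b' (11 bytes)
Body byte 5 at stream offset 18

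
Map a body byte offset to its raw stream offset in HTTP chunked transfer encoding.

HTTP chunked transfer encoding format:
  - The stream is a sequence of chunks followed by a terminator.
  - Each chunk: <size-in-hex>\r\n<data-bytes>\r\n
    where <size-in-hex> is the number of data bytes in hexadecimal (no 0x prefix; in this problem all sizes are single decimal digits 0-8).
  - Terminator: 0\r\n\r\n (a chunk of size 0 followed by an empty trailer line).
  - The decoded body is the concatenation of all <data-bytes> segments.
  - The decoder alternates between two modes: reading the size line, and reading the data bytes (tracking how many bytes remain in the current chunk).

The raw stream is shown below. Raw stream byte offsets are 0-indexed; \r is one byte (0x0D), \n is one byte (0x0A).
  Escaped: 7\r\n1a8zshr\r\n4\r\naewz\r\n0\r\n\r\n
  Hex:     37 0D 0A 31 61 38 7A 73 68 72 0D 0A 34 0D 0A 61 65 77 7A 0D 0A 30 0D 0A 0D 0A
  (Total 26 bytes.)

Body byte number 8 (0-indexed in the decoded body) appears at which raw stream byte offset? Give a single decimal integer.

Chunk 1: stream[0..1]='7' size=0x7=7, data at stream[3..10]='1a8zshr' -> body[0..7], body so far='1a8zshr'
Chunk 2: stream[12..13]='4' size=0x4=4, data at stream[15..19]='aewz' -> body[7..11], body so far='1a8zshraewz'
Chunk 3: stream[21..22]='0' size=0 (terminator). Final body='1a8zshraewz' (11 bytes)
Body byte 8 at stream offset 16

Answer: 16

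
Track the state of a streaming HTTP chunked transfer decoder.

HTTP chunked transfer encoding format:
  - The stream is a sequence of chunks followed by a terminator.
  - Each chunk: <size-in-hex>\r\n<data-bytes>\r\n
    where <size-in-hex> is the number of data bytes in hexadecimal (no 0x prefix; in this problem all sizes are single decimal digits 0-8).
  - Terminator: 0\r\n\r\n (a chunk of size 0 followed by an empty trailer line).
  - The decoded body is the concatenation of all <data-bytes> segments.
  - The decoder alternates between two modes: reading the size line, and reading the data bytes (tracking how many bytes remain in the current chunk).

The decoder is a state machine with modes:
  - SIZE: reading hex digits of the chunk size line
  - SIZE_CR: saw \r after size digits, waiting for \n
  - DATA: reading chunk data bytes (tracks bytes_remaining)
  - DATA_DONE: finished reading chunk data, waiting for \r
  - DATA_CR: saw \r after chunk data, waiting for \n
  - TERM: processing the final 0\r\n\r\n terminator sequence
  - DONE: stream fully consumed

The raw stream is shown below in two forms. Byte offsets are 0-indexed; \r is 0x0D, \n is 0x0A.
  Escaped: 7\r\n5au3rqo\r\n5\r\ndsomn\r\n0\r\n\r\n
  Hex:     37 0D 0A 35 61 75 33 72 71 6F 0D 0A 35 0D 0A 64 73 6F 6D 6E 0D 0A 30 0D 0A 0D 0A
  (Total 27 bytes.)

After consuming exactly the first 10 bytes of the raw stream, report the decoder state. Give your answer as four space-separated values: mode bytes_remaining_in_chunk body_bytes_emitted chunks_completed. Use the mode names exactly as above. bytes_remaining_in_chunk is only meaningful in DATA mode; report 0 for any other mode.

Answer: DATA_DONE 0 7 0

Derivation:
Byte 0 = '7': mode=SIZE remaining=0 emitted=0 chunks_done=0
Byte 1 = 0x0D: mode=SIZE_CR remaining=0 emitted=0 chunks_done=0
Byte 2 = 0x0A: mode=DATA remaining=7 emitted=0 chunks_done=0
Byte 3 = '5': mode=DATA remaining=6 emitted=1 chunks_done=0
Byte 4 = 'a': mode=DATA remaining=5 emitted=2 chunks_done=0
Byte 5 = 'u': mode=DATA remaining=4 emitted=3 chunks_done=0
Byte 6 = '3': mode=DATA remaining=3 emitted=4 chunks_done=0
Byte 7 = 'r': mode=DATA remaining=2 emitted=5 chunks_done=0
Byte 8 = 'q': mode=DATA remaining=1 emitted=6 chunks_done=0
Byte 9 = 'o': mode=DATA_DONE remaining=0 emitted=7 chunks_done=0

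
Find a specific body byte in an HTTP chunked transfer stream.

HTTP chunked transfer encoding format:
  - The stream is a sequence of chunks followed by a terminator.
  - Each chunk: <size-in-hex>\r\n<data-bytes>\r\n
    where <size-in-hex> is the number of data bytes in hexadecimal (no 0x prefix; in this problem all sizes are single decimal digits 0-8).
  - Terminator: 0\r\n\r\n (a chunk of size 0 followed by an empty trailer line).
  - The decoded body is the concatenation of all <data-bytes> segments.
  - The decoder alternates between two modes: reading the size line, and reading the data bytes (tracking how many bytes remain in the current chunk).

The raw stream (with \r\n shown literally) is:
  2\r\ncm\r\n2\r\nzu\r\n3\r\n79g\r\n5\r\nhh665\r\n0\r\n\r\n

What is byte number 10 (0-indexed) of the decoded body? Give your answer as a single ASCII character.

Answer: 6

Derivation:
Chunk 1: stream[0..1]='2' size=0x2=2, data at stream[3..5]='cm' -> body[0..2], body so far='cm'
Chunk 2: stream[7..8]='2' size=0x2=2, data at stream[10..12]='zu' -> body[2..4], body so far='cmzu'
Chunk 3: stream[14..15]='3' size=0x3=3, data at stream[17..20]='79g' -> body[4..7], body so far='cmzu79g'
Chunk 4: stream[22..23]='5' size=0x5=5, data at stream[25..30]='hh665' -> body[7..12], body so far='cmzu79ghh665'
Chunk 5: stream[32..33]='0' size=0 (terminator). Final body='cmzu79ghh665' (12 bytes)
Body byte 10 = '6'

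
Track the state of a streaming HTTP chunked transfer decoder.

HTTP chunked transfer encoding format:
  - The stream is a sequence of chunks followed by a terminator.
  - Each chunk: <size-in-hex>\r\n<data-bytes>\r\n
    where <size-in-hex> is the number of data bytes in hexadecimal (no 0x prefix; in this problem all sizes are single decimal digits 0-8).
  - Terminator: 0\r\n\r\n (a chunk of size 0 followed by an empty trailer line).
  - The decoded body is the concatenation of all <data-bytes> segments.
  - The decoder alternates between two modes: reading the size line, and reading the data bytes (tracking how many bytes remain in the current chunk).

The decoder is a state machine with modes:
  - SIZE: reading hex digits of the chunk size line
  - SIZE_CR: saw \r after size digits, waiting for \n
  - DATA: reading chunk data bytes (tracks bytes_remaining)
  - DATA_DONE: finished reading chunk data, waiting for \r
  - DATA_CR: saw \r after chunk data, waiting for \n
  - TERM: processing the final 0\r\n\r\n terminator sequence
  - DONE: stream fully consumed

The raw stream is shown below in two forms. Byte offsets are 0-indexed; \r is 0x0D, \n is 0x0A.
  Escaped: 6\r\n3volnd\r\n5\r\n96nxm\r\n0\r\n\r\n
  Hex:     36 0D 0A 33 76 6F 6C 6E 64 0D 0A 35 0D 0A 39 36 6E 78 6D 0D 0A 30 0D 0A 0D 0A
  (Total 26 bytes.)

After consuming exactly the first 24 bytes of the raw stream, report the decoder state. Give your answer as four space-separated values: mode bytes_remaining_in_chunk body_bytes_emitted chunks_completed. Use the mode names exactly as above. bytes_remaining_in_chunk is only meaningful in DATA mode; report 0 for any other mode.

Byte 0 = '6': mode=SIZE remaining=0 emitted=0 chunks_done=0
Byte 1 = 0x0D: mode=SIZE_CR remaining=0 emitted=0 chunks_done=0
Byte 2 = 0x0A: mode=DATA remaining=6 emitted=0 chunks_done=0
Byte 3 = '3': mode=DATA remaining=5 emitted=1 chunks_done=0
Byte 4 = 'v': mode=DATA remaining=4 emitted=2 chunks_done=0
Byte 5 = 'o': mode=DATA remaining=3 emitted=3 chunks_done=0
Byte 6 = 'l': mode=DATA remaining=2 emitted=4 chunks_done=0
Byte 7 = 'n': mode=DATA remaining=1 emitted=5 chunks_done=0
Byte 8 = 'd': mode=DATA_DONE remaining=0 emitted=6 chunks_done=0
Byte 9 = 0x0D: mode=DATA_CR remaining=0 emitted=6 chunks_done=0
Byte 10 = 0x0A: mode=SIZE remaining=0 emitted=6 chunks_done=1
Byte 11 = '5': mode=SIZE remaining=0 emitted=6 chunks_done=1
Byte 12 = 0x0D: mode=SIZE_CR remaining=0 emitted=6 chunks_done=1
Byte 13 = 0x0A: mode=DATA remaining=5 emitted=6 chunks_done=1
Byte 14 = '9': mode=DATA remaining=4 emitted=7 chunks_done=1
Byte 15 = '6': mode=DATA remaining=3 emitted=8 chunks_done=1
Byte 16 = 'n': mode=DATA remaining=2 emitted=9 chunks_done=1
Byte 17 = 'x': mode=DATA remaining=1 emitted=10 chunks_done=1
Byte 18 = 'm': mode=DATA_DONE remaining=0 emitted=11 chunks_done=1
Byte 19 = 0x0D: mode=DATA_CR remaining=0 emitted=11 chunks_done=1
Byte 20 = 0x0A: mode=SIZE remaining=0 emitted=11 chunks_done=2
Byte 21 = '0': mode=SIZE remaining=0 emitted=11 chunks_done=2
Byte 22 = 0x0D: mode=SIZE_CR remaining=0 emitted=11 chunks_done=2
Byte 23 = 0x0A: mode=TERM remaining=0 emitted=11 chunks_done=2

Answer: TERM 0 11 2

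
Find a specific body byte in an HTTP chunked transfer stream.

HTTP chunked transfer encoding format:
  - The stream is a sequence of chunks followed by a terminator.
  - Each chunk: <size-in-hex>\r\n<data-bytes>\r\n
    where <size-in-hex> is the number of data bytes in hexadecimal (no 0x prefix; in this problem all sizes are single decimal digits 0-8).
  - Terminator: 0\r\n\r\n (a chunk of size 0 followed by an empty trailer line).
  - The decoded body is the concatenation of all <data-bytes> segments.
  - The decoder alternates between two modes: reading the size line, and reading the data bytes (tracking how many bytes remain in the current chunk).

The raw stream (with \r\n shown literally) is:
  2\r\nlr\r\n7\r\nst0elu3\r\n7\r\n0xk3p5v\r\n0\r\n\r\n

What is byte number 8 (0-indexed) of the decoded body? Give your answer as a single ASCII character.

Chunk 1: stream[0..1]='2' size=0x2=2, data at stream[3..5]='lr' -> body[0..2], body so far='lr'
Chunk 2: stream[7..8]='7' size=0x7=7, data at stream[10..17]='st0elu3' -> body[2..9], body so far='lrst0elu3'
Chunk 3: stream[19..20]='7' size=0x7=7, data at stream[22..29]='0xk3p5v' -> body[9..16], body so far='lrst0elu30xk3p5v'
Chunk 4: stream[31..32]='0' size=0 (terminator). Final body='lrst0elu30xk3p5v' (16 bytes)
Body byte 8 = '3'

Answer: 3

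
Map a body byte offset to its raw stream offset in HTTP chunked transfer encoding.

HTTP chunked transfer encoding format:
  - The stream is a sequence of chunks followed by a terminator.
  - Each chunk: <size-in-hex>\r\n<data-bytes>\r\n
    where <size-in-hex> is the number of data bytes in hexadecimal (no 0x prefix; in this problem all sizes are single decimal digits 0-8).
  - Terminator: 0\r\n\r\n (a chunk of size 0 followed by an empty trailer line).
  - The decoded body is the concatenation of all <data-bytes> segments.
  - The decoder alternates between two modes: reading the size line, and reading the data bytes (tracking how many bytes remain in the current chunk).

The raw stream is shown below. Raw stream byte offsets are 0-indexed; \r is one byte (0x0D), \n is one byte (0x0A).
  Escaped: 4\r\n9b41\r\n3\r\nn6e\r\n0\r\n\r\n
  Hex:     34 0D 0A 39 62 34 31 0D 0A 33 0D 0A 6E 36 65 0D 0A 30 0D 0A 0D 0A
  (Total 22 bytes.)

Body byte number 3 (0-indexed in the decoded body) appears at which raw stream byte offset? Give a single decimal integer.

Answer: 6

Derivation:
Chunk 1: stream[0..1]='4' size=0x4=4, data at stream[3..7]='9b41' -> body[0..4], body so far='9b41'
Chunk 2: stream[9..10]='3' size=0x3=3, data at stream[12..15]='n6e' -> body[4..7], body so far='9b41n6e'
Chunk 3: stream[17..18]='0' size=0 (terminator). Final body='9b41n6e' (7 bytes)
Body byte 3 at stream offset 6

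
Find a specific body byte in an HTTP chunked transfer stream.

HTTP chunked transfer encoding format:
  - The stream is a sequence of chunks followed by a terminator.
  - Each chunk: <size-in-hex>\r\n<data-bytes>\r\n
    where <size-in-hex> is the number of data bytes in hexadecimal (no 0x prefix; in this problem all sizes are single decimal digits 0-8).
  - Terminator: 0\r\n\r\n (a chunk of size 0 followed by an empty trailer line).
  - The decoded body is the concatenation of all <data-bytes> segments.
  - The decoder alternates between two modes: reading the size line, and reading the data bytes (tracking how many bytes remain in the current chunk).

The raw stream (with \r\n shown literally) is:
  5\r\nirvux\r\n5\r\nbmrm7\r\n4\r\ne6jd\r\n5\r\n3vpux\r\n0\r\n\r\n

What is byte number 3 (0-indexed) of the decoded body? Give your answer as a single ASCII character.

Chunk 1: stream[0..1]='5' size=0x5=5, data at stream[3..8]='irvux' -> body[0..5], body so far='irvux'
Chunk 2: stream[10..11]='5' size=0x5=5, data at stream[13..18]='bmrm7' -> body[5..10], body so far='irvuxbmrm7'
Chunk 3: stream[20..21]='4' size=0x4=4, data at stream[23..27]='e6jd' -> body[10..14], body so far='irvuxbmrm7e6jd'
Chunk 4: stream[29..30]='5' size=0x5=5, data at stream[32..37]='3vpux' -> body[14..19], body so far='irvuxbmrm7e6jd3vpux'
Chunk 5: stream[39..40]='0' size=0 (terminator). Final body='irvuxbmrm7e6jd3vpux' (19 bytes)
Body byte 3 = 'u'

Answer: u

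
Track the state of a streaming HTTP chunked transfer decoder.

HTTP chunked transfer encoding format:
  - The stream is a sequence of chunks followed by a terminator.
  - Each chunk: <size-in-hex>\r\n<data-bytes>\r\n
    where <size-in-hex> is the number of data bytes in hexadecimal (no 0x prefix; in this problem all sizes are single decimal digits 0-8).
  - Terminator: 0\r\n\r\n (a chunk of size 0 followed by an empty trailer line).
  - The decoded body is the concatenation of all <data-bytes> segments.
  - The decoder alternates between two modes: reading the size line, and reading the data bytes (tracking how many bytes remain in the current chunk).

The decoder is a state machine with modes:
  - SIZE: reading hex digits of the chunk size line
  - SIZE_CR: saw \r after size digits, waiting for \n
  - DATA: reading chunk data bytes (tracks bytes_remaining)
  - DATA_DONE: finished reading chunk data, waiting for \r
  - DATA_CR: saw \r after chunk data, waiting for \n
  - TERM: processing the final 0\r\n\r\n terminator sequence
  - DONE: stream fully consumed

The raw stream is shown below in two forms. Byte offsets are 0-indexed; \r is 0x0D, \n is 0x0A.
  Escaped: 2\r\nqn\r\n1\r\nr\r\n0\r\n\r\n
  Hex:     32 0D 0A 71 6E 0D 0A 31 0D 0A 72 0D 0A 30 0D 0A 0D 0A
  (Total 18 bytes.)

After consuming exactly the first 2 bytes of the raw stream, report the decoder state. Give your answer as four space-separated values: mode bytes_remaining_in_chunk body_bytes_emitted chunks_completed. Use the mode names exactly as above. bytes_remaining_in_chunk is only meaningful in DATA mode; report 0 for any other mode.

Byte 0 = '2': mode=SIZE remaining=0 emitted=0 chunks_done=0
Byte 1 = 0x0D: mode=SIZE_CR remaining=0 emitted=0 chunks_done=0

Answer: SIZE_CR 0 0 0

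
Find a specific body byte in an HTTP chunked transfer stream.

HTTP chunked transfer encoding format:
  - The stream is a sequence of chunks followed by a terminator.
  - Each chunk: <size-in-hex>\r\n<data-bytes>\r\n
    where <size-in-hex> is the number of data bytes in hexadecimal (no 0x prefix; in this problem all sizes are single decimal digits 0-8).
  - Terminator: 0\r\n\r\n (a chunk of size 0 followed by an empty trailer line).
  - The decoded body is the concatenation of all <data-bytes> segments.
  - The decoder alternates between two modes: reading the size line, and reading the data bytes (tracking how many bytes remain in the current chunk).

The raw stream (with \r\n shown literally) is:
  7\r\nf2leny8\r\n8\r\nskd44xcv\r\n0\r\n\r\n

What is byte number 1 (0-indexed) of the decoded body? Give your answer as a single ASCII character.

Answer: 2

Derivation:
Chunk 1: stream[0..1]='7' size=0x7=7, data at stream[3..10]='f2leny8' -> body[0..7], body so far='f2leny8'
Chunk 2: stream[12..13]='8' size=0x8=8, data at stream[15..23]='skd44xcv' -> body[7..15], body so far='f2leny8skd44xcv'
Chunk 3: stream[25..26]='0' size=0 (terminator). Final body='f2leny8skd44xcv' (15 bytes)
Body byte 1 = '2'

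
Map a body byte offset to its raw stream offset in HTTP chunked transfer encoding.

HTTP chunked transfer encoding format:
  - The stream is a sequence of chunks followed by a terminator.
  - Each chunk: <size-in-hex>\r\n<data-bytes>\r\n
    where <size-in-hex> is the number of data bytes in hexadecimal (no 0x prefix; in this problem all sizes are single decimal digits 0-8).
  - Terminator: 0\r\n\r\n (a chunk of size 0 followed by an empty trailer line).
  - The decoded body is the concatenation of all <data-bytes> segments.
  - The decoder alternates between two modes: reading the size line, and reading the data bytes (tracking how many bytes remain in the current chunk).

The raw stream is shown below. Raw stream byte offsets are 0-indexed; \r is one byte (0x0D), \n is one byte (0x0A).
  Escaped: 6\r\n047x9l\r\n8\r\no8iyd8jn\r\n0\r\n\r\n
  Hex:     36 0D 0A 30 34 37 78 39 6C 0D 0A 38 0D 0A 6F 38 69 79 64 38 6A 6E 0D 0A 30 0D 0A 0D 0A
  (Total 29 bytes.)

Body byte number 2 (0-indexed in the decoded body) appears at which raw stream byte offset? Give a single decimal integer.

Answer: 5

Derivation:
Chunk 1: stream[0..1]='6' size=0x6=6, data at stream[3..9]='047x9l' -> body[0..6], body so far='047x9l'
Chunk 2: stream[11..12]='8' size=0x8=8, data at stream[14..22]='o8iyd8jn' -> body[6..14], body so far='047x9lo8iyd8jn'
Chunk 3: stream[24..25]='0' size=0 (terminator). Final body='047x9lo8iyd8jn' (14 bytes)
Body byte 2 at stream offset 5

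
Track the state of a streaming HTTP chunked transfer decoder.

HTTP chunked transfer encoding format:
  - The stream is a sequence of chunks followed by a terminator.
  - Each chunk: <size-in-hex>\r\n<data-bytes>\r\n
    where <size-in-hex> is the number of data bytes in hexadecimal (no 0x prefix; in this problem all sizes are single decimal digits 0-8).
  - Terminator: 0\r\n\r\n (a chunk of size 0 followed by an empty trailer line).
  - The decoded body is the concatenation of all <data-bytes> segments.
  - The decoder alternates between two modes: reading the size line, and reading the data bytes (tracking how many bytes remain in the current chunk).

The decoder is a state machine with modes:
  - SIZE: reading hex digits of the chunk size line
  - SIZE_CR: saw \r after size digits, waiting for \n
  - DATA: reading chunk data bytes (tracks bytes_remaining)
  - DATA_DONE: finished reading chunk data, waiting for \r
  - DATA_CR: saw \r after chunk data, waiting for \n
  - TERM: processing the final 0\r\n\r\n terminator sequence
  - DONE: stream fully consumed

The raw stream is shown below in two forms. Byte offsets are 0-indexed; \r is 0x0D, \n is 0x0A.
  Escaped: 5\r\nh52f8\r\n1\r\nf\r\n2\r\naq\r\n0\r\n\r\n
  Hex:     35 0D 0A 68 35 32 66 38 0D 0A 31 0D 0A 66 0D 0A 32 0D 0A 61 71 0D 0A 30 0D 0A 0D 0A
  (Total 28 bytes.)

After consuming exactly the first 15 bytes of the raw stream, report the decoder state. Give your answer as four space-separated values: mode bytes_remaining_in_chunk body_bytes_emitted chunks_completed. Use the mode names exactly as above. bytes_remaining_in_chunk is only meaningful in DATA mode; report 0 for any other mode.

Answer: DATA_CR 0 6 1

Derivation:
Byte 0 = '5': mode=SIZE remaining=0 emitted=0 chunks_done=0
Byte 1 = 0x0D: mode=SIZE_CR remaining=0 emitted=0 chunks_done=0
Byte 2 = 0x0A: mode=DATA remaining=5 emitted=0 chunks_done=0
Byte 3 = 'h': mode=DATA remaining=4 emitted=1 chunks_done=0
Byte 4 = '5': mode=DATA remaining=3 emitted=2 chunks_done=0
Byte 5 = '2': mode=DATA remaining=2 emitted=3 chunks_done=0
Byte 6 = 'f': mode=DATA remaining=1 emitted=4 chunks_done=0
Byte 7 = '8': mode=DATA_DONE remaining=0 emitted=5 chunks_done=0
Byte 8 = 0x0D: mode=DATA_CR remaining=0 emitted=5 chunks_done=0
Byte 9 = 0x0A: mode=SIZE remaining=0 emitted=5 chunks_done=1
Byte 10 = '1': mode=SIZE remaining=0 emitted=5 chunks_done=1
Byte 11 = 0x0D: mode=SIZE_CR remaining=0 emitted=5 chunks_done=1
Byte 12 = 0x0A: mode=DATA remaining=1 emitted=5 chunks_done=1
Byte 13 = 'f': mode=DATA_DONE remaining=0 emitted=6 chunks_done=1
Byte 14 = 0x0D: mode=DATA_CR remaining=0 emitted=6 chunks_done=1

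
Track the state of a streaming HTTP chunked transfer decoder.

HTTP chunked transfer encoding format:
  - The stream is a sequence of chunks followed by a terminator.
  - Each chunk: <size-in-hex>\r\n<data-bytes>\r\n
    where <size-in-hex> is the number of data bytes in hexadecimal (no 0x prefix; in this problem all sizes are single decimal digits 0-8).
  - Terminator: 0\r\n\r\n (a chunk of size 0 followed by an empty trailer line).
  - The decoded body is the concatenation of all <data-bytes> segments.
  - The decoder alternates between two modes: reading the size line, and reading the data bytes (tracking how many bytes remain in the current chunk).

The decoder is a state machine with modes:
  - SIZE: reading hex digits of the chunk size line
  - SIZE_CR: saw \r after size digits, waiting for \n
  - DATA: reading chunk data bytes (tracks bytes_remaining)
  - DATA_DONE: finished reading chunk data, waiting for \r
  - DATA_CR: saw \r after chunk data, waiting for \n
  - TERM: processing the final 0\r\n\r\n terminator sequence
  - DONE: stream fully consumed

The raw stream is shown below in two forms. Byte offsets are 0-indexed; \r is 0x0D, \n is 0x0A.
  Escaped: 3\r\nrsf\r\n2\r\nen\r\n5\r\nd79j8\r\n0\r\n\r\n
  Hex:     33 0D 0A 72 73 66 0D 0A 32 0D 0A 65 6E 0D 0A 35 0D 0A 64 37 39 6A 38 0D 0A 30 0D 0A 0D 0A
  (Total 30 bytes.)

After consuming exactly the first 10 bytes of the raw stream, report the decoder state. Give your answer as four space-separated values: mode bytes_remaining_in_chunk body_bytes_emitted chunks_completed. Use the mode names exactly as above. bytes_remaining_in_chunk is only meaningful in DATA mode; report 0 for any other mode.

Answer: SIZE_CR 0 3 1

Derivation:
Byte 0 = '3': mode=SIZE remaining=0 emitted=0 chunks_done=0
Byte 1 = 0x0D: mode=SIZE_CR remaining=0 emitted=0 chunks_done=0
Byte 2 = 0x0A: mode=DATA remaining=3 emitted=0 chunks_done=0
Byte 3 = 'r': mode=DATA remaining=2 emitted=1 chunks_done=0
Byte 4 = 's': mode=DATA remaining=1 emitted=2 chunks_done=0
Byte 5 = 'f': mode=DATA_DONE remaining=0 emitted=3 chunks_done=0
Byte 6 = 0x0D: mode=DATA_CR remaining=0 emitted=3 chunks_done=0
Byte 7 = 0x0A: mode=SIZE remaining=0 emitted=3 chunks_done=1
Byte 8 = '2': mode=SIZE remaining=0 emitted=3 chunks_done=1
Byte 9 = 0x0D: mode=SIZE_CR remaining=0 emitted=3 chunks_done=1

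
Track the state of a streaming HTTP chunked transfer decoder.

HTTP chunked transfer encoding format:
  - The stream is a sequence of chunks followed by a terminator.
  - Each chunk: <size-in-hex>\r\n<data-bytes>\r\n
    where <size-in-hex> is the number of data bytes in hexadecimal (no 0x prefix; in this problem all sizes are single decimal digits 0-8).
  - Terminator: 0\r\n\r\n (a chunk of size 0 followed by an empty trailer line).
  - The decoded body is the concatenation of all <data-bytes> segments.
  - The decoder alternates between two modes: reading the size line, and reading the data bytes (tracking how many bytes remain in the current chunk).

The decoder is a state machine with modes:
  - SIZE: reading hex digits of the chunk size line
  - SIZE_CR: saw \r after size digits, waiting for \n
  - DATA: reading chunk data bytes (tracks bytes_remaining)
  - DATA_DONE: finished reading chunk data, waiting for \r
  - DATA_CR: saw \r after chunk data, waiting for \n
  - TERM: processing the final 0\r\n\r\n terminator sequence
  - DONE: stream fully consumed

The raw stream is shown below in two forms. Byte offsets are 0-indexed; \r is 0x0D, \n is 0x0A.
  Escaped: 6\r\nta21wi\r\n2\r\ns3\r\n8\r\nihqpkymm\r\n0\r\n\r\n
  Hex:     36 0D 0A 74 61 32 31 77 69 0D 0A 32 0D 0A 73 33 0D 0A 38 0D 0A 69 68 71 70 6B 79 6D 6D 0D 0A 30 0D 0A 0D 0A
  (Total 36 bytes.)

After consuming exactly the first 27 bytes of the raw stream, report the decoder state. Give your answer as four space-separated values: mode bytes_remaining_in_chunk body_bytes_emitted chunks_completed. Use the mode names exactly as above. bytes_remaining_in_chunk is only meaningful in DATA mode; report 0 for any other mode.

Byte 0 = '6': mode=SIZE remaining=0 emitted=0 chunks_done=0
Byte 1 = 0x0D: mode=SIZE_CR remaining=0 emitted=0 chunks_done=0
Byte 2 = 0x0A: mode=DATA remaining=6 emitted=0 chunks_done=0
Byte 3 = 't': mode=DATA remaining=5 emitted=1 chunks_done=0
Byte 4 = 'a': mode=DATA remaining=4 emitted=2 chunks_done=0
Byte 5 = '2': mode=DATA remaining=3 emitted=3 chunks_done=0
Byte 6 = '1': mode=DATA remaining=2 emitted=4 chunks_done=0
Byte 7 = 'w': mode=DATA remaining=1 emitted=5 chunks_done=0
Byte 8 = 'i': mode=DATA_DONE remaining=0 emitted=6 chunks_done=0
Byte 9 = 0x0D: mode=DATA_CR remaining=0 emitted=6 chunks_done=0
Byte 10 = 0x0A: mode=SIZE remaining=0 emitted=6 chunks_done=1
Byte 11 = '2': mode=SIZE remaining=0 emitted=6 chunks_done=1
Byte 12 = 0x0D: mode=SIZE_CR remaining=0 emitted=6 chunks_done=1
Byte 13 = 0x0A: mode=DATA remaining=2 emitted=6 chunks_done=1
Byte 14 = 's': mode=DATA remaining=1 emitted=7 chunks_done=1
Byte 15 = '3': mode=DATA_DONE remaining=0 emitted=8 chunks_done=1
Byte 16 = 0x0D: mode=DATA_CR remaining=0 emitted=8 chunks_done=1
Byte 17 = 0x0A: mode=SIZE remaining=0 emitted=8 chunks_done=2
Byte 18 = '8': mode=SIZE remaining=0 emitted=8 chunks_done=2
Byte 19 = 0x0D: mode=SIZE_CR remaining=0 emitted=8 chunks_done=2
Byte 20 = 0x0A: mode=DATA remaining=8 emitted=8 chunks_done=2
Byte 21 = 'i': mode=DATA remaining=7 emitted=9 chunks_done=2
Byte 22 = 'h': mode=DATA remaining=6 emitted=10 chunks_done=2
Byte 23 = 'q': mode=DATA remaining=5 emitted=11 chunks_done=2
Byte 24 = 'p': mode=DATA remaining=4 emitted=12 chunks_done=2
Byte 25 = 'k': mode=DATA remaining=3 emitted=13 chunks_done=2
Byte 26 = 'y': mode=DATA remaining=2 emitted=14 chunks_done=2

Answer: DATA 2 14 2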